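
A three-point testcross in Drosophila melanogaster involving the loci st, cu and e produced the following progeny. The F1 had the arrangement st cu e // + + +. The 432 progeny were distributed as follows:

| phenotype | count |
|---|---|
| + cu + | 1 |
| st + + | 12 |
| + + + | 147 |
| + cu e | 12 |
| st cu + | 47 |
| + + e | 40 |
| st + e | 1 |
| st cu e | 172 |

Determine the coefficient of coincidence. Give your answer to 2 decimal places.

0.37

The two rarest classes, st + e and + cu +, are the double crossovers. Comparing them with the parentals, only the cu allele has switched, so cu is the middle locus and the order is e – cu – st.
e–cu: (87 + 2)/432 = 0.2060; cu–st: (24 + 2)/432 = 0.0602.
Expected DCO frequency = 0.2060 × 0.0602 ≈ 0.01240; observed = 2/432 ≈ 0.00463.
Coefficient of coincidence = 0.00463/0.01240 ≈ 0.37.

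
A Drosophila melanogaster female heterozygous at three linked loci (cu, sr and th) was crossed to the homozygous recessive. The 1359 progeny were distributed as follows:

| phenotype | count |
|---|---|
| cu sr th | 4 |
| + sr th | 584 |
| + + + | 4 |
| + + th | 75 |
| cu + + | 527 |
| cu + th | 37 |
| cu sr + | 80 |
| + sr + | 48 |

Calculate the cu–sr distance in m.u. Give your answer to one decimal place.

12.0 m.u.

The two most frequent reciprocal classes, cu + + and + sr th, are the parental types, so the F1 was cu + + / + sr th.
The two rarest classes, + + + and cu sr th, are the double crossovers. Comparing them with the parentals, only the cu allele has switched, so cu is the middle locus and the order is sr – cu – th.
Crossovers in the sr–cu interval produce the single-crossover classes cu sr + and + + th (80 + 75 = 155) plus the double crossovers (8).
RF(sr–cu) = (155 + 8) / 1359 = 163/1359 = 0.1199 → 12.0 m.u.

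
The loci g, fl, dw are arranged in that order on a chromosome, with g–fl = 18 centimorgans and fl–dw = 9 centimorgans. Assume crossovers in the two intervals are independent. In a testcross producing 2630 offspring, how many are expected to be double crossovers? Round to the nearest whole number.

Map distances give recombination frequencies of 0.180 and 0.090 for the two intervals.
With no interference, expected double-crossover frequency = 0.180 × 0.090 = 0.01620.
Expected number = 0.01620 × 2630 = 42.61 ≈ 43.

43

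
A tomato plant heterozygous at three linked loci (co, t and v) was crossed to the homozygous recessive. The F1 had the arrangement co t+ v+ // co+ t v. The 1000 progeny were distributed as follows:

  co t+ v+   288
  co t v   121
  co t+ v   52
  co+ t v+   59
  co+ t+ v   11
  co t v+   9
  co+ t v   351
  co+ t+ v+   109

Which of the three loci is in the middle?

The two rarest classes, co t v+ and co+ t+ v, are the double crossovers. Comparing them with the parentals, only the t allele has switched, so t is the middle locus and the order is co – t – v.

t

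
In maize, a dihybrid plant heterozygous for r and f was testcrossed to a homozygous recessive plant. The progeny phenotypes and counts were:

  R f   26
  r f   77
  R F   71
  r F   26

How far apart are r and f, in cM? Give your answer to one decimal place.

The two most frequent classes, R F (71) and r f (77), are the parental types, so the F1 was R F / r f.
The recombinant classes are R f and r F: 26 + 26 = 52.
Recombination frequency = 52/200 = 0.2600 ≈ 26.0%, i.e. 26.0 cM.

26.0 cM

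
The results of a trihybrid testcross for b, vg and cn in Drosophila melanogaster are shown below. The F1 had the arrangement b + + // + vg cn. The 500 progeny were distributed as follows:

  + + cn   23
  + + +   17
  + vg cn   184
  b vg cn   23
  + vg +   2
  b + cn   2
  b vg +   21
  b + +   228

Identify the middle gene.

cn

The two rarest classes, b + cn and + vg +, are the double crossovers. Comparing them with the parentals, only the cn allele has switched, so cn is the middle locus and the order is vg – cn – b.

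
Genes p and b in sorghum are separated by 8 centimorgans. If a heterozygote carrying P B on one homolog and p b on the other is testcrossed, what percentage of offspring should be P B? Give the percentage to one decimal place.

A map distance of 8 centimorgans corresponds to a recombination frequency of 0.080.
The F1 is P B / p b, so P B is a parental gamete class with expected frequency (1 − r)/2 = 0.920/2 = 0.4600.
That is 0.4600 = 46.0% of the progeny.

46.0%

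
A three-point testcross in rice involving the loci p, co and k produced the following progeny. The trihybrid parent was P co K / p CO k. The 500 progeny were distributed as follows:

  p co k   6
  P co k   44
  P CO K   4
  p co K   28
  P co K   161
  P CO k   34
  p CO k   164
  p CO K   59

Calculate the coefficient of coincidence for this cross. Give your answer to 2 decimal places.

0.61

The two rarest classes, P CO K and p co k, are the double crossovers. Comparing them with the parentals, only the co allele has switched, so co is the middle locus and the order is p – co – k.
p–co: (62 + 10)/500 = 0.1440; co–k: (103 + 10)/500 = 0.2260.
Expected DCO frequency = 0.1440 × 0.2260 ≈ 0.03254; observed = 10/500 ≈ 0.02000.
Coefficient of coincidence = 0.02000/0.03254 ≈ 0.61.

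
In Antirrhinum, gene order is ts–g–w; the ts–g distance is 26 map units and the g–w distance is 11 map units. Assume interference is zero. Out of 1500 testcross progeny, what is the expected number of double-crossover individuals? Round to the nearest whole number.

43

Map distances give recombination frequencies of 0.260 and 0.110 for the two intervals.
With no interference, expected double-crossover frequency = 0.260 × 0.110 = 0.02860.
Expected number = 0.02860 × 1500 = 42.90 ≈ 43.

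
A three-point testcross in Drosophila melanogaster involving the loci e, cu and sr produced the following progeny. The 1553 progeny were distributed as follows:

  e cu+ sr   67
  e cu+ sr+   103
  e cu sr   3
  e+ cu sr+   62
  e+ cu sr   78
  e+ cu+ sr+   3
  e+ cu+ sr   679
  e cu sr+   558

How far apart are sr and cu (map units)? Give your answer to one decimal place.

The two most frequent reciprocal classes, e cu sr+ and e+ cu+ sr, are the parental types, so the F1 was e cu sr+ / e+ cu+ sr.
The two rarest classes, e cu sr and e+ cu+ sr+, are the double crossovers. Comparing them with the parentals, only the sr allele has switched, so sr is the middle locus and the order is cu – sr – e.
Crossovers in the cu–sr interval produce the single-crossover classes e cu+ sr+ and e+ cu sr (103 + 78 = 181) plus the double crossovers (6).
RF(cu–sr) = (181 + 6) / 1553 = 187/1553 = 0.1204 → 12.0 map units.

12.0 map units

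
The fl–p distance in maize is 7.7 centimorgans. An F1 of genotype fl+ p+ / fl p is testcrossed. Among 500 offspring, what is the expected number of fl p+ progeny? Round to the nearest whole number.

A map distance of 7.7 centimorgans corresponds to a recombination frequency of 0.077.
The F1 is fl+ p+ / fl p, so fl p+ is a recombinant gamete class with expected frequency r/2 = 0.077/2 = 0.0385.
Expected number = 0.0385 × 500 = 19.25 ≈ 19.

19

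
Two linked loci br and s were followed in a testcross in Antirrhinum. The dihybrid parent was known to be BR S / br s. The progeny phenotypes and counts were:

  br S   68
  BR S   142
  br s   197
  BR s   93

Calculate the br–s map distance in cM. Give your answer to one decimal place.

The recombinant classes are BR s and br S: 93 + 68 = 161.
Recombination frequency = 161/500 = 0.3220 ≈ 32.2%, i.e. 32.2 cM.

32.2 cM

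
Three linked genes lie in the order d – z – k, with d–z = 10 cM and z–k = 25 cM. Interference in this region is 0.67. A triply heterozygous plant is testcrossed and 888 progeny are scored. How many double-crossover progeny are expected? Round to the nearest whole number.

Map distances give recombination frequencies of 0.100 and 0.250 for the two intervals.
With interference 0.67 (so coincidence = 0.33), expected double-crossover frequency = 0.100 × 0.250 × 0.33 = 0.00825.
Expected number = 0.00825 × 888 = 7.33 ≈ 7.

7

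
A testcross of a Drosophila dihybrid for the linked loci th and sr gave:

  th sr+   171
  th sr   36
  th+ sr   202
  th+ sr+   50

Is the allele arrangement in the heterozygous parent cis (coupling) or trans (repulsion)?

The two most frequent classes are th+ sr (202) and th sr+ (171); these are the parental (non-recombinant) types.
So the F1 carried th+ sr on one chromosome and th sr+ on the other — the recessive alleles are on opposite chromosomes (trans / repulsion).

trans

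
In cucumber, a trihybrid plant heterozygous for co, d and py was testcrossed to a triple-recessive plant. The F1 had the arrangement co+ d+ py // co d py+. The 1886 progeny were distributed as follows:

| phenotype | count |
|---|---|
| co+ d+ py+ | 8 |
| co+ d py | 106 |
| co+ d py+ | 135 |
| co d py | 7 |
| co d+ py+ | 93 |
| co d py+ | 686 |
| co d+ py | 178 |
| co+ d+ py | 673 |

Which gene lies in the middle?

py

The two rarest classes, co+ d+ py+ and co d py, are the double crossovers. Comparing them with the parentals, only the py allele has switched, so py is the middle locus and the order is d – py – co.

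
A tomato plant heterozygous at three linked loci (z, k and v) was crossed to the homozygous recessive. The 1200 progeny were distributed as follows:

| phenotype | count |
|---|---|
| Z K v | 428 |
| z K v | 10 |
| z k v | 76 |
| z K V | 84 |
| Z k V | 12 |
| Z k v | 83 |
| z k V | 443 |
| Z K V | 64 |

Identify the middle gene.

The two most frequent reciprocal classes, Z K v and z k V, are the parental types, so the F1 was Z K v / z k V.
The two rarest classes, z K v and Z k V, are the double crossovers. Comparing them with the parentals, only the z allele has switched, so z is the middle locus and the order is k – z – v.

z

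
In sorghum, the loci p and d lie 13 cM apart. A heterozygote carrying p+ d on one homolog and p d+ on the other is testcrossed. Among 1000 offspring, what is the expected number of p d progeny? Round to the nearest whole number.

65

A map distance of 13 cM corresponds to a recombination frequency of 0.130.
The F1 is p+ d / p d+, so p d is a recombinant gamete class with expected frequency r/2 = 0.130/2 = 0.0650.
Expected number = 0.0650 × 1000 = 65.00 ≈ 65.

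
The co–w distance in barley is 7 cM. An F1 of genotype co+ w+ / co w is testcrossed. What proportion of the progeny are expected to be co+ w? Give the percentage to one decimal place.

A map distance of 7 cM corresponds to a recombination frequency of 0.070.
The F1 is co+ w+ / co w, so co+ w is a recombinant gamete class with expected frequency r/2 = 0.070/2 = 0.0350.
That is 0.0350 = 3.5% of the progeny.

3.5%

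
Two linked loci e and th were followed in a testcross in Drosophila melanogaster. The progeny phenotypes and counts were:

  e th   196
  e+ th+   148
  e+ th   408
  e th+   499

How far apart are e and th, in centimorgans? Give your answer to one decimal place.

27.5 centimorgans

The two most frequent classes, e+ th (408) and e th+ (499), are the parental types, so the F1 was e+ th / e th+.
The recombinant classes are e+ th+ and e th: 148 + 196 = 344.
Recombination frequency = 344/1251 = 0.2750 ≈ 27.5%, i.e. 27.5 centimorgans.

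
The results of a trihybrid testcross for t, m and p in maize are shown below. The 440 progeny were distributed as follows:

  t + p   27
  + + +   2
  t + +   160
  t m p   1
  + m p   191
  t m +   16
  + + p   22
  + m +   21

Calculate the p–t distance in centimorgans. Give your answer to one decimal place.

The two most frequent reciprocal classes, t + + and + m p, are the parental types, so the F1 was t + + / + m p.
The two rarest classes, + + + and t m p, are the double crossovers. Comparing them with the parentals, only the t allele has switched, so t is the middle locus and the order is m – t – p.
Crossovers in the t–p interval produce the single-crossover classes t + p and + m + (27 + 21 = 48) plus the double crossovers (3).
RF(t–p) = (48 + 3) / 440 = 51/440 = 0.1159 → 11.6 centimorgans.

11.6 centimorgans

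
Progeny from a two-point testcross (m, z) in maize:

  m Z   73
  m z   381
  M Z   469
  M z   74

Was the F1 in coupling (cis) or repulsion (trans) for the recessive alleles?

cis

The two most frequent classes are M Z (469) and m z (381); these are the parental (non-recombinant) types.
So the F1 carried M Z on one chromosome and m z on the other — the recessive alleles are on the same chromosome (cis / coupling).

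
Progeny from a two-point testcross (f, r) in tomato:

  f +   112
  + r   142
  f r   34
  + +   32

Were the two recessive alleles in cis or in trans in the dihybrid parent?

trans

The two most frequent classes are + r (142) and f + (112); these are the parental (non-recombinant) types.
So the F1 carried + r on one chromosome and f + on the other — the recessive alleles are on opposite chromosomes (trans / repulsion).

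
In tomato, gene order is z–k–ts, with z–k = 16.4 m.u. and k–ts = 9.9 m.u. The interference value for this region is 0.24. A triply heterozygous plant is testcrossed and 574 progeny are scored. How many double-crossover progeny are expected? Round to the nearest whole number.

7

Map distances give recombination frequencies of 0.164 and 0.099 for the two intervals.
With interference 0.24 (so coincidence = 0.76), expected double-crossover frequency = 0.164 × 0.099 × 0.76 = 0.01234.
Expected number = 0.01234 × 574 = 7.08 ≈ 7.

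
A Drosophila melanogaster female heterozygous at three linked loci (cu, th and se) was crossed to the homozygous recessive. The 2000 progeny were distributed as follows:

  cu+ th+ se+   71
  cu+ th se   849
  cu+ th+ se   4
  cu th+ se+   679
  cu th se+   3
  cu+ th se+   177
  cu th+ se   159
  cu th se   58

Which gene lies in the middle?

The two most frequent reciprocal classes, cu th+ se+ and cu+ th se, are the parental types, so the F1 was cu th+ se+ / cu+ th se.
The two rarest classes, cu th se+ and cu+ th+ se, are the double crossovers. Comparing them with the parentals, only the th allele has switched, so th is the middle locus and the order is se – th – cu.

th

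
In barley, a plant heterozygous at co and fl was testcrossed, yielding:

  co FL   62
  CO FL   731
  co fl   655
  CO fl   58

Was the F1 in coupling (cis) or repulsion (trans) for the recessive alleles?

The two most frequent classes are CO FL (731) and co fl (655); these are the parental (non-recombinant) types.
So the F1 carried CO FL on one chromosome and co fl on the other — the recessive alleles are on the same chromosome (cis / coupling).

cis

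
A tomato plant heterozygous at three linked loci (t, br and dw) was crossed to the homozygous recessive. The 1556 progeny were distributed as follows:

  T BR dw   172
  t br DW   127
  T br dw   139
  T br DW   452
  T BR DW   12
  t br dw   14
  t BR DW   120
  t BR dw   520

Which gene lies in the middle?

The two most frequent reciprocal classes, t BR dw and T br DW, are the parental types, so the F1 was t BR dw / T br DW.
The two rarest classes, t br dw and T BR DW, are the double crossovers. Comparing them with the parentals, only the br allele has switched, so br is the middle locus and the order is dw – br – t.

br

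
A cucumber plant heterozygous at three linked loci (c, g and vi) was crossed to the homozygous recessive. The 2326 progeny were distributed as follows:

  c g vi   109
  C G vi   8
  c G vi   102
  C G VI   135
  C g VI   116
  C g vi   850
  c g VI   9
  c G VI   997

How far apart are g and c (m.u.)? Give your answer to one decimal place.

The two most frequent reciprocal classes, C g vi and c G VI, are the parental types, so the F1 was C g vi / c G VI.
The two rarest classes, C G vi and c g VI, are the double crossovers. Comparing them with the parentals, only the g allele has switched, so g is the middle locus and the order is c – g – vi.
Crossovers in the c–g interval produce the single-crossover classes c g vi and C G VI (109 + 135 = 244) plus the double crossovers (17).
RF(c–g) = (244 + 17) / 2326 = 261/2326 = 0.1122 → 11.2 m.u.

11.2 m.u.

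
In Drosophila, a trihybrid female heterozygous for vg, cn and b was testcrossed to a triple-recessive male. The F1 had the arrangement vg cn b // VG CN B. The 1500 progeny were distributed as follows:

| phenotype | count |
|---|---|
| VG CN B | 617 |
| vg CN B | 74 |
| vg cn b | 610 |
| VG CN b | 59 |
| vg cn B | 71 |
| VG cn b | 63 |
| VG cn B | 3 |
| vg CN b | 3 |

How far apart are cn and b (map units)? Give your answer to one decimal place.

The two rarest classes, vg CN b and VG cn B, are the double crossovers. Comparing them with the parentals, only the cn allele has switched, so cn is the middle locus and the order is vg – cn – b.
Crossovers in the cn–b interval produce the single-crossover classes vg cn B and VG CN b (71 + 59 = 130) plus the double crossovers (6).
RF(cn–b) = (130 + 6) / 1500 = 136/1500 = 0.0907 → 9.1 map units.

9.1 map units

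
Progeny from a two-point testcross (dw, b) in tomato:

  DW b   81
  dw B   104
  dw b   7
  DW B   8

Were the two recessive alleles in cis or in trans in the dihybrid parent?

trans

The two most frequent classes are DW b (81) and dw B (104); these are the parental (non-recombinant) types.
So the F1 carried DW b on one chromosome and dw B on the other — the recessive alleles are on opposite chromosomes (trans / repulsion).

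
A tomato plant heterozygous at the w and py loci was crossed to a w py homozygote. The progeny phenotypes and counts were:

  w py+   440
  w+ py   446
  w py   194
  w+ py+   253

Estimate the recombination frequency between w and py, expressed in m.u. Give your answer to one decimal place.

The two most frequent classes, w+ py (446) and w py+ (440), are the parental types, so the F1 was w+ py / w py+.
The recombinant classes are w+ py+ and w py: 253 + 194 = 447.
Recombination frequency = 447/1333 = 0.3353 ≈ 33.5%, i.e. 33.5 m.u.

33.5 m.u.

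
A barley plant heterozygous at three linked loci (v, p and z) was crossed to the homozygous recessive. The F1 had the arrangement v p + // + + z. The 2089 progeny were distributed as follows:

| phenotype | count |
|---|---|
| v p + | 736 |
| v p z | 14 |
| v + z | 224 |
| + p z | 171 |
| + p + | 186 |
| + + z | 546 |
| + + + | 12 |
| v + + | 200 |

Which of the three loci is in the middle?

The two rarest classes, v p z and + + +, are the double crossovers. Comparing them with the parentals, only the z allele has switched, so z is the middle locus and the order is p – z – v.

z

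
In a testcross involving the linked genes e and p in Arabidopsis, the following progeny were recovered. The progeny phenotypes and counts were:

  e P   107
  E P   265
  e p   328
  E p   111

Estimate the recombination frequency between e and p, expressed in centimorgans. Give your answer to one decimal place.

The two most frequent classes, E P (265) and e p (328), are the parental types, so the F1 was E P / e p.
The recombinant classes are E p and e P: 111 + 107 = 218.
Recombination frequency = 218/811 = 0.2688 ≈ 26.9%, i.e. 26.9 centimorgans.

26.9 centimorgans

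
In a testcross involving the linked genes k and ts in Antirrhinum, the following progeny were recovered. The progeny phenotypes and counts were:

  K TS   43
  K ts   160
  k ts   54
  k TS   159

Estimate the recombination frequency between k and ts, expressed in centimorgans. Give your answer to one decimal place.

23.3 centimorgans

The two most frequent classes, K ts (160) and k TS (159), are the parental types, so the F1 was K ts / k TS.
The recombinant classes are K TS and k ts: 43 + 54 = 97.
Recombination frequency = 97/416 = 0.2332 ≈ 23.3%, i.e. 23.3 centimorgans.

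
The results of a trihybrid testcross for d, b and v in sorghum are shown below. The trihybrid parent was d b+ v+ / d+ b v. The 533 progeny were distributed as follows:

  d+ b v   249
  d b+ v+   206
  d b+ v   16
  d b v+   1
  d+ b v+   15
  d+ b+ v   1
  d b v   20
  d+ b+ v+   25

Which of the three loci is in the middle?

b

The two rarest classes, d b v+ and d+ b+ v, are the double crossovers. Comparing them with the parentals, only the b allele has switched, so b is the middle locus and the order is d – b – v.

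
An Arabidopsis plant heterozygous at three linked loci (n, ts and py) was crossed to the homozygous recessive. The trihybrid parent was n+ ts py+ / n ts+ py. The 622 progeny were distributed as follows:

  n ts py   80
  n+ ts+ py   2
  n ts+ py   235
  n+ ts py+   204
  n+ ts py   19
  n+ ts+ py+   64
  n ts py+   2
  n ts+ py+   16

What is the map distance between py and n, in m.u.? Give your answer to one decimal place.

6.3 m.u.

The two rarest classes, n ts py+ and n+ ts+ py, are the double crossovers. Comparing them with the parentals, only the n allele has switched, so n is the middle locus and the order is ts – n – py.
Crossovers in the n–py interval produce the single-crossover classes n+ ts py and n ts+ py+ (19 + 16 = 35) plus the double crossovers (4).
RF(n–py) = (35 + 4) / 622 = 39/622 = 0.0627 → 6.3 m.u.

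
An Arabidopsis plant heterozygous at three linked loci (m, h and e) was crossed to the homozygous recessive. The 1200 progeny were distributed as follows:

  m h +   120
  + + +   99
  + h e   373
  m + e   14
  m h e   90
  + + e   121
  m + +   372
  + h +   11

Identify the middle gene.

e

The two most frequent reciprocal classes, + h e and m + +, are the parental types, so the F1 was + h e / m + +.
The two rarest classes, + h + and m + e, are the double crossovers. Comparing them with the parentals, only the e allele has switched, so e is the middle locus and the order is h – e – m.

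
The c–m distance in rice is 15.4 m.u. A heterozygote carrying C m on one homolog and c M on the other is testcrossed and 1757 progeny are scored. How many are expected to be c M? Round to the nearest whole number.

A map distance of 15.4 m.u. corresponds to a recombination frequency of 0.154.
The F1 is C m / c M, so c M is a parental gamete class with expected frequency (1 − r)/2 = 0.846/2 = 0.4230.
Expected number = 0.4230 × 1757 = 743.21 ≈ 743.

743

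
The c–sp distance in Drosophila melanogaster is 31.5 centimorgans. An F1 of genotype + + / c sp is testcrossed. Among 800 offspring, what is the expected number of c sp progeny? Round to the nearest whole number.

274

A map distance of 31.5 centimorgans corresponds to a recombination frequency of 0.315.
The F1 is + + / c sp, so c sp is a parental gamete class with expected frequency (1 − r)/2 = 0.685/2 = 0.3425.
Expected number = 0.3425 × 800 = 274.00 ≈ 274.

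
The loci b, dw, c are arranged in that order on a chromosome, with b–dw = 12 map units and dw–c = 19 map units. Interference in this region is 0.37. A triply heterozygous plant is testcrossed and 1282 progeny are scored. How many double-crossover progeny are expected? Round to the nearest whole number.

Map distances give recombination frequencies of 0.120 and 0.190 for the two intervals.
With interference 0.37 (so coincidence = 0.63), expected double-crossover frequency = 0.120 × 0.190 × 0.63 = 0.01436.
Expected number = 0.01436 × 1282 = 18.41 ≈ 18.

18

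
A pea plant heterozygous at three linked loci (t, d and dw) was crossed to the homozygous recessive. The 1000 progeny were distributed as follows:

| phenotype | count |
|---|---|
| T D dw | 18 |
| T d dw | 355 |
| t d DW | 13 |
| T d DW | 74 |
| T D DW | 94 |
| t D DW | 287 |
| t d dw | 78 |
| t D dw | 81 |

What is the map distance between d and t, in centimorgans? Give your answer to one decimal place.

The two most frequent reciprocal classes, T d dw and t D DW, are the parental types, so the F1 was T d dw / t D DW.
The two rarest classes, T D dw and t d DW, are the double crossovers. Comparing them with the parentals, only the d allele has switched, so d is the middle locus and the order is dw – d – t.
Crossovers in the d–t interval produce the single-crossover classes t d dw and T D DW (78 + 94 = 172) plus the double crossovers (31).
RF(d–t) = (172 + 31) / 1000 = 203/1000 = 0.2030 → 20.3 centimorgans.

20.3 centimorgans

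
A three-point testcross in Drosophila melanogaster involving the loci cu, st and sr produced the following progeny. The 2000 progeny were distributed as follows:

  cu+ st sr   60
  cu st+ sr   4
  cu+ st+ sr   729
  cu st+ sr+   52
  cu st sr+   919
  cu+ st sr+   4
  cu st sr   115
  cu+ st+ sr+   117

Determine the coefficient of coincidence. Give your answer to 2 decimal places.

0.56

The two most frequent reciprocal classes, cu st sr+ and cu+ st+ sr, are the parental types, so the F1 was cu st sr+ / cu+ st+ sr.
The two rarest classes, cu+ st sr+ and cu st+ sr, are the double crossovers. Comparing them with the parentals, only the cu allele has switched, so cu is the middle locus and the order is sr – cu – st.
sr–cu: (232 + 8)/2000 = 0.1200; cu–st: (112 + 8)/2000 = 0.0600.
Expected DCO frequency = 0.1200 × 0.0600 ≈ 0.00720; observed = 8/2000 ≈ 0.00400.
Coefficient of coincidence = 0.00400/0.00720 ≈ 0.56.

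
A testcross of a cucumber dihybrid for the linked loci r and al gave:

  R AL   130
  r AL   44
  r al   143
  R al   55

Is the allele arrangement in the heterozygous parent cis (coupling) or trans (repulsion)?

cis

The two most frequent classes are R AL (130) and r al (143); these are the parental (non-recombinant) types.
So the F1 carried R AL on one chromosome and r al on the other — the recessive alleles are on the same chromosome (cis / coupling).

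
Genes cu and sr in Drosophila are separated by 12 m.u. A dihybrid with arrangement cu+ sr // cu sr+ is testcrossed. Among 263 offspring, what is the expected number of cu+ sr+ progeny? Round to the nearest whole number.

A map distance of 12 m.u. corresponds to a recombination frequency of 0.120.
The F1 is cu+ sr / cu sr+, so cu+ sr+ is a recombinant gamete class with expected frequency r/2 = 0.120/2 = 0.0600.
Expected number = 0.0600 × 263 = 15.78 ≈ 16.

16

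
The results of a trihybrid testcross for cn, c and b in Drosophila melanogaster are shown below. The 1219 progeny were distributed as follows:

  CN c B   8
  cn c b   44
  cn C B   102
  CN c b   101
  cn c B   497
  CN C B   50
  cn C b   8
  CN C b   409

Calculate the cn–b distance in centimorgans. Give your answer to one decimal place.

The two most frequent reciprocal classes, cn c B and CN C b, are the parental types, so the F1 was cn c B / CN C b.
The two rarest classes, CN c B and cn C b, are the double crossovers. Comparing them with the parentals, only the cn allele has switched, so cn is the middle locus and the order is b – cn – c.
Crossovers in the b–cn interval produce the single-crossover classes cn c b and CN C B (44 + 50 = 94) plus the double crossovers (16).
RF(b–cn) = (94 + 16) / 1219 = 110/1219 = 0.0902 → 9.0 centimorgans.

9.0 centimorgans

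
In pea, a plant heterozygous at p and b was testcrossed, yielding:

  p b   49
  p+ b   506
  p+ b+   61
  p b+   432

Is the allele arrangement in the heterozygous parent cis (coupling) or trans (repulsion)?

trans

The two most frequent classes are p+ b (506) and p b+ (432); these are the parental (non-recombinant) types.
So the F1 carried p+ b on one chromosome and p b+ on the other — the recessive alleles are on opposite chromosomes (trans / repulsion).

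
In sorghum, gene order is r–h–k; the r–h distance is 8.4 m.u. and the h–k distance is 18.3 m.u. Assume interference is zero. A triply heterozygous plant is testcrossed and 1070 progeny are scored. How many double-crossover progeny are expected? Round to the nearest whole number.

16

Map distances give recombination frequencies of 0.084 and 0.183 for the two intervals.
With no interference, expected double-crossover frequency = 0.084 × 0.183 = 0.01537.
Expected number = 0.01537 × 1070 = 16.45 ≈ 16.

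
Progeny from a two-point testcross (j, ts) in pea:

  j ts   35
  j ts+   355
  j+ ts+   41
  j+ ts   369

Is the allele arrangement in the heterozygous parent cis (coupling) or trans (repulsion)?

The two most frequent classes are j+ ts (369) and j ts+ (355); these are the parental (non-recombinant) types.
So the F1 carried j+ ts on one chromosome and j ts+ on the other — the recessive alleles are on opposite chromosomes (trans / repulsion).

trans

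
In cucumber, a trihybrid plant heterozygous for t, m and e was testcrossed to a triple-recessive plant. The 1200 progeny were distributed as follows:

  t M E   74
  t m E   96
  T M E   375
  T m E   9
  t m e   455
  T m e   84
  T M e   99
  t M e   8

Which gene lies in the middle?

m

The two most frequent reciprocal classes, t m e and T M E, are the parental types, so the F1 was t m e / T M E.
The two rarest classes, t M e and T m E, are the double crossovers. Comparing them with the parentals, only the m allele has switched, so m is the middle locus and the order is e – m – t.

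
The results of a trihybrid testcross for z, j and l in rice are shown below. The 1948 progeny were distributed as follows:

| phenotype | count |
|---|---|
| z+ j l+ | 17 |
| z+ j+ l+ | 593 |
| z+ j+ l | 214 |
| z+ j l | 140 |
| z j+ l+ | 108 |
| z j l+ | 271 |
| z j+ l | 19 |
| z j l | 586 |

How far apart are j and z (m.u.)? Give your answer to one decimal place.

The two most frequent reciprocal classes, z+ j+ l+ and z j l, are the parental types, so the F1 was z+ j+ l+ / z j l.
The two rarest classes, z+ j l+ and z j+ l, are the double crossovers. Comparing them with the parentals, only the j allele has switched, so j is the middle locus and the order is l – j – z.
Crossovers in the j–z interval produce the single-crossover classes z j+ l+ and z+ j l (108 + 140 = 248) plus the double crossovers (36).
RF(j–z) = (248 + 36) / 1948 = 284/1948 = 0.1458 → 14.6 m.u.

14.6 m.u.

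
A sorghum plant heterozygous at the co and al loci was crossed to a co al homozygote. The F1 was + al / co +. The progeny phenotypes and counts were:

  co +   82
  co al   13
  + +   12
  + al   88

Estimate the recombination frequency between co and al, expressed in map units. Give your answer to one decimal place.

12.8 map units

The recombinant classes are + + and co al: 12 + 13 = 25.
Recombination frequency = 25/195 = 0.1282 ≈ 12.8%, i.e. 12.8 map units.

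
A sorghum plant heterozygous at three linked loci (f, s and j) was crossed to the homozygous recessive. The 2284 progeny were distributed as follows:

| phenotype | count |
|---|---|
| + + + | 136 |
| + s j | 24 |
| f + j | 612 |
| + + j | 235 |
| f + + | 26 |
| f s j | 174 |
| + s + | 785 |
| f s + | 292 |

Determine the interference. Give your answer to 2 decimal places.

0.45

The two most frequent reciprocal classes, f + j and + s +, are the parental types, so the F1 was f + j / + s +.
The two rarest classes, f + + and + s j, are the double crossovers. Comparing them with the parentals, only the j allele has switched, so j is the middle locus and the order is f – j – s.
f–j: (527 + 50)/2284 = 0.2526; j–s: (310 + 50)/2284 = 0.1576.
Expected DCO frequency = 0.2526 × 0.1576 ≈ 0.03981; observed = 50/2284 ≈ 0.02189.
Coefficient of coincidence = 0.02189/0.03981 ≈ 0.55; interference = 1 − 0.55 = 0.45.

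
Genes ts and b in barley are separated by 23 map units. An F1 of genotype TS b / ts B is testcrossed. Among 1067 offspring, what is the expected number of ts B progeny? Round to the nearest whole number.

411

A map distance of 23 map units corresponds to a recombination frequency of 0.230.
The F1 is TS b / ts B, so ts B is a parental gamete class with expected frequency (1 − r)/2 = 0.770/2 = 0.3850.
Expected number = 0.3850 × 1067 = 410.80 ≈ 411.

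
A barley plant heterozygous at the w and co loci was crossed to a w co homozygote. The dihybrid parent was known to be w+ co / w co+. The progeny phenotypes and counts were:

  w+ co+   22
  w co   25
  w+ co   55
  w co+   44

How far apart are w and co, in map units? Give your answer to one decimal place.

The recombinant classes are w+ co+ and w co: 22 + 25 = 47.
Recombination frequency = 47/146 = 0.3219 ≈ 32.2%, i.e. 32.2 map units.

32.2 map units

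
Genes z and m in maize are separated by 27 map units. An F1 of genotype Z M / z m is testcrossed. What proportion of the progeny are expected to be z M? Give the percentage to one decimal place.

13.5%

A map distance of 27 map units corresponds to a recombination frequency of 0.270.
The F1 is Z M / z m, so z M is a recombinant gamete class with expected frequency r/2 = 0.270/2 = 0.1350.
That is 0.1350 = 13.5% of the progeny.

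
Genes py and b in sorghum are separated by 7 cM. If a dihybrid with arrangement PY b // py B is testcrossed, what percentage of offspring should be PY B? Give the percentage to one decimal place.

A map distance of 7 cM corresponds to a recombination frequency of 0.070.
The F1 is PY b / py B, so PY B is a recombinant gamete class with expected frequency r/2 = 0.070/2 = 0.0350.
That is 0.0350 = 3.5% of the progeny.

3.5%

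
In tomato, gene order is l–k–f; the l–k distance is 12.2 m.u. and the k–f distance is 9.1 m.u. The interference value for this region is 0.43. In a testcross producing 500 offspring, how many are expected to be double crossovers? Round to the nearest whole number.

Map distances give recombination frequencies of 0.122 and 0.091 for the two intervals.
With interference 0.43 (so coincidence = 0.57), expected double-crossover frequency = 0.122 × 0.091 × 0.57 = 0.00633.
Expected number = 0.00633 × 500 = 3.16 ≈ 3.

3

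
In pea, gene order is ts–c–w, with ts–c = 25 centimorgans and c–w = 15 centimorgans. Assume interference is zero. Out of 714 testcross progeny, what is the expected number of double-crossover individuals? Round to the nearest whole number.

27

Map distances give recombination frequencies of 0.250 and 0.150 for the two intervals.
With no interference, expected double-crossover frequency = 0.250 × 0.150 = 0.03750.
Expected number = 0.03750 × 714 = 26.77 ≈ 27.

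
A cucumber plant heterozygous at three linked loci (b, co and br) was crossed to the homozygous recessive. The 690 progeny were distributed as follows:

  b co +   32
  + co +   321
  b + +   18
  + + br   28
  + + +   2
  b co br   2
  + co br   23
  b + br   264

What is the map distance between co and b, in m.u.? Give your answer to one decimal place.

9.3 m.u.

The two most frequent reciprocal classes, b + br and + co +, are the parental types, so the F1 was b + br / + co +.
The two rarest classes, b co br and + + +, are the double crossovers. Comparing them with the parentals, only the co allele has switched, so co is the middle locus and the order is b – co – br.
Crossovers in the b–co interval produce the single-crossover classes + + br and b co + (28 + 32 = 60) plus the double crossovers (4).
RF(b–co) = (60 + 4) / 690 = 64/690 = 0.0928 → 9.3 m.u.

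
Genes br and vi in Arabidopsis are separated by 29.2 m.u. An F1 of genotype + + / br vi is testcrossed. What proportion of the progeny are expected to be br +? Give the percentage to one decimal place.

A map distance of 29.2 m.u. corresponds to a recombination frequency of 0.292.
The F1 is + + / br vi, so br + is a recombinant gamete class with expected frequency r/2 = 0.292/2 = 0.1460.
That is 0.1460 = 14.6% of the progeny.

14.6%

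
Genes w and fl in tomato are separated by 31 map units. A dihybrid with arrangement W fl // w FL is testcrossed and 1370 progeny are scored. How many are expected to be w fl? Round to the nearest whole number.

A map distance of 31 map units corresponds to a recombination frequency of 0.310.
The F1 is W fl / w FL, so w fl is a recombinant gamete class with expected frequency r/2 = 0.310/2 = 0.1550.
Expected number = 0.1550 × 1370 = 212.35 ≈ 212.

212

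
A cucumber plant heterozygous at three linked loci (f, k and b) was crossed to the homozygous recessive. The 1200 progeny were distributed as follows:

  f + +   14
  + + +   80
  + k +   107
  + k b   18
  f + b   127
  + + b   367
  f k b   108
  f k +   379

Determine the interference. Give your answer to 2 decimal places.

The two most frequent reciprocal classes, f k + and + + b, are the parental types, so the F1 was f k + / + + b.
The two rarest classes, f + + and + k b, are the double crossovers. Comparing them with the parentals, only the k allele has switched, so k is the middle locus and the order is f – k – b.
f–k: (234 + 32)/1200 = 0.2217; k–b: (188 + 32)/1200 = 0.1833.
Expected DCO frequency = 0.2217 × 0.1833 ≈ 0.04064; observed = 32/1200 ≈ 0.02667.
Coefficient of coincidence = 0.02667/0.04064 ≈ 0.66; interference = 1 − 0.66 = 0.34.

0.34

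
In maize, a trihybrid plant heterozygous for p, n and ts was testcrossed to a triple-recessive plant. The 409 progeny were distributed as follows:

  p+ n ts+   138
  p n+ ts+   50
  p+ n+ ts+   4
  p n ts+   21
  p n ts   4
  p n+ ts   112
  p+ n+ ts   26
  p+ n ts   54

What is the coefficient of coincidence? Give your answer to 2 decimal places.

The two most frequent reciprocal classes, p+ n ts+ and p n+ ts, are the parental types, so the F1 was p+ n ts+ / p n+ ts.
The two rarest classes, p+ n+ ts+ and p n ts, are the double crossovers. Comparing them with the parentals, only the n allele has switched, so n is the middle locus and the order is p – n – ts.
p–n: (47 + 8)/409 = 0.1345; n–ts: (104 + 8)/409 = 0.2738.
Expected DCO frequency = 0.1345 × 0.2738 ≈ 0.03683; observed = 8/409 ≈ 0.01956.
Coefficient of coincidence = 0.01956/0.03683 ≈ 0.53.

0.53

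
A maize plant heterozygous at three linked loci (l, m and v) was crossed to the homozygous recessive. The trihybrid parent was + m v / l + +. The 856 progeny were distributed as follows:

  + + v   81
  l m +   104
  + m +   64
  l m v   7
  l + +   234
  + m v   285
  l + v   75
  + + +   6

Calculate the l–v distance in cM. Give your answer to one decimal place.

17.8 cM

The two rarest classes, l m v and + + +, are the double crossovers. Comparing them with the parentals, only the l allele has switched, so l is the middle locus and the order is m – l – v.
Crossovers in the l–v interval produce the single-crossover classes + m + and l + v (64 + 75 = 139) plus the double crossovers (13).
RF(l–v) = (139 + 13) / 856 = 152/856 = 0.1776 → 17.8 cM.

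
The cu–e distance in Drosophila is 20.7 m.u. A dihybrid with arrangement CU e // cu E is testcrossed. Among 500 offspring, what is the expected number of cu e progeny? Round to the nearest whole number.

A map distance of 20.7 m.u. corresponds to a recombination frequency of 0.207.
The F1 is CU e / cu E, so cu e is a recombinant gamete class with expected frequency r/2 = 0.207/2 = 0.1035.
Expected number = 0.1035 × 500 = 51.75 ≈ 52.

52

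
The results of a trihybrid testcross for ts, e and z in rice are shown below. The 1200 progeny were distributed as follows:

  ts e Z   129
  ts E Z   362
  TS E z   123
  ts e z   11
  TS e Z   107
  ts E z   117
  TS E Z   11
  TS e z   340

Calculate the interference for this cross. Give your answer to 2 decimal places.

The two most frequent reciprocal classes, ts E Z and TS e z, are the parental types, so the F1 was ts E Z / TS e z.
The two rarest classes, TS E Z and ts e z, are the double crossovers. Comparing them with the parentals, only the ts allele has switched, so ts is the middle locus and the order is e – ts – z.
e–ts: (252 + 22)/1200 = 0.2283; ts–z: (224 + 22)/1200 = 0.2050.
Expected DCO frequency = 0.2283 × 0.2050 ≈ 0.04680; observed = 22/1200 ≈ 0.01833.
Coefficient of coincidence = 0.01833/0.04680 ≈ 0.39; interference = 1 − 0.39 = 0.61.

0.61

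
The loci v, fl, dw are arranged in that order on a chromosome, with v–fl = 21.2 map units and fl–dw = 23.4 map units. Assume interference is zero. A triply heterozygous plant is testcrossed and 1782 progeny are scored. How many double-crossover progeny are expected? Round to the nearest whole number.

88

Map distances give recombination frequencies of 0.212 and 0.234 for the two intervals.
With no interference, expected double-crossover frequency = 0.212 × 0.234 = 0.04961.
Expected number = 0.04961 × 1782 = 88.40 ≈ 88.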